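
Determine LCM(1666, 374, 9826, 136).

21184856

lcm(1666, 374) = 1666·374/gcd = 623084/34 = 18326
lcm(18326, 9826) = 18326·9826/gcd = 180071276/34 = 5296214
lcm(5296214, 136) = 5296214·136/gcd = 720285104/34 = 21184856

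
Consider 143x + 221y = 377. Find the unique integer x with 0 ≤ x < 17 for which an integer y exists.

15

gcd(143, 221) = 13 (Euclid: 221 = 1·143 + 78; 143 = 1·78 + 65; 78 = 1·65 + 13; 65 = 5·13 + 0), and 13 | 377.
Extended Euclid: 143·(-3) + 221·(2) = 13. Scale by 29: x₀ = -87.
General solution x = x₀ + 17t; reducing mod 17 gives x = 15 (and y = -8).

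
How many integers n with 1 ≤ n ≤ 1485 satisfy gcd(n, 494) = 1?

494 = 2·13·19. Inclusion–exclusion on these primes:
1485 − ⌊1485/2⌋ − ⌊1485/13⌋ − ⌊1485/19⌋ + ⌊1485/26⌋ + ⌊1485/38⌋ + ⌊1485/247⌋ − ⌊1485/494⌋ = 650

650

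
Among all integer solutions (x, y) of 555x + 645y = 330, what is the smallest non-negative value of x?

25

Euclid: 645 = 1·555 + 90; 555 = 6·90 + 15; 90 = 6·15 + 0 → gcd = 15; 330 = 15·22.
Back-substitution yields 555·(7) + 645·(-6) = 15, so one solution is x = 7·22 = 154, y = -6·22 = -132.
Solutions in x differ by 645/15 = 43; the one in [0, 43) is 154 mod 43 = 25.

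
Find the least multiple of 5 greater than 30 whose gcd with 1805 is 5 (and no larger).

1805 = 5·361. Any m with gcd(m, 1805) = 5 is a multiple of 5, say 5s, with s coprime to 361.
Need s > 30/5, so s ≥ 7. First s ≥ 7 with gcd(s, 361) = 1 is s = 7. Thus m = 5·7 = 35.

35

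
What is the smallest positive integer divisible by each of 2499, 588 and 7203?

lcm(2499, 588) = 2499·588/gcd = 1469412/147 = 9996
lcm(9996, 7203) = 9996·7203/gcd = 72001188/147 = 489804

489804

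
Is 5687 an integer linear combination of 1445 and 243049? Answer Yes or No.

No

By Bézout, 1445u + 243049v = 5687 has integer solutions iff gcd(1445, 243049) | 5687.
Euclid: 243049 = 168·1445 + 289; 1445 = 5·289 + 0. gcd = 289; 5687 mod 289 = 196. No.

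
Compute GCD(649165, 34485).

605

649165 = 5 · 11² · 29 · 37
34485 = 3 · 5 · 11² · 19
Common: 5 · 11² = 605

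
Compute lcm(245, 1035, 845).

245 = 5 · 7²; 1035 = 3² · 5 · 23; 845 = 5 · 13²
lcm takes max exponent of each prime: 3² · 5 · 7² · 13² · 23 = 8570835

8570835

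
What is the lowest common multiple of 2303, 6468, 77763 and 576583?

1892296973028

2303 = 7² · 47; 6468 = 2² · 3 · 7² · 11; 77763 = 3 · 7² · 23²; 576583 = 7³ · 41²
lcm takes max exponent of each prime: 2² · 3 · 7³ · 11 · 23² · 41² · 47 = 1892296973028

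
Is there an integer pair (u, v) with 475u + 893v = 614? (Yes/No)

By Bézout, 475u + 893v = 614 has integer solutions iff gcd(475, 893) | 614.
Euclid: 893 = 1·475 + 418; 475 = 1·418 + 57; 418 = 7·57 + 19; 57 = 3·19 + 0. gcd = 19; 614 mod 19 = 6. No.

No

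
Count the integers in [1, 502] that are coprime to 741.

293

Prime factors of 741: 3, 13, 19. Count integers ≤ 502 divisible by none of them.
By inclusion–exclusion: 502 − ⌊502/3⌋ − ⌊502/13⌋ − ⌊502/19⌋ + ⌊502/39⌋ + ⌊502/57⌋ + ⌊502/247⌋ − ⌊502/741⌋ = 293.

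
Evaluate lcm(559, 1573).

67639

gcd first: 1573 = 2·559 + 455; 559 = 1·455 + 104; 455 = 4·104 + 39; 104 = 2·39 + 26; 39 = 1·26 + 13; 26 = 2·13 + 0 → gcd = 13
lcm = 559·1573/gcd = 879307/13 = 67639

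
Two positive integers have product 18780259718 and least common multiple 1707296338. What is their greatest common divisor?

11

From gcd × lcm = mn: gcd = 18780259718 / 1707296338 = 11.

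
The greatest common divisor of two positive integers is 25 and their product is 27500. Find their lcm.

gcd·lcm = product, so lcm = 27500/25 = 1100.

1100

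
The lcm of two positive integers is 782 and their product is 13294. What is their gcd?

17

From gcd × lcm = mn: gcd = 13294 / 782 = 17.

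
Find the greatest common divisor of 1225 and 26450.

25

1225 = 5² · 7²
26450 = 2 · 5² · 23²
Common: 5² = 25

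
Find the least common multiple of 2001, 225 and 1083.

lcm(2001, 225) = 2001·225/gcd = 450225/3 = 150075
lcm(150075, 1083) = 150075·1083/gcd = 162531225/3 = 54177075

54177075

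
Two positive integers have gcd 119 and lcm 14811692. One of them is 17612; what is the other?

u·v = gcd·lcm = 119·14811692 = 1762591348, so v = 1762591348/17612 = 100079.

100079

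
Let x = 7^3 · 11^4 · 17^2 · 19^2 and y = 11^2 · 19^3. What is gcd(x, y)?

43681

min exponent per shared prime: 11^2 · 19^2 = 43681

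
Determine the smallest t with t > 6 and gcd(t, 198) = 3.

15

gcd(t, 198) = 3 forces 3 | t; write t = 3s. Then gcd(3s, 3·66) = 3·gcd(s, 66), so need gcd(s, 66) = 1.
3s > 6 gives s ≥ 3. The least s ≥ 3 coprime to 66 is 5, so t = 3·5 = 15.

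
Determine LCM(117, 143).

117 = 3² · 13; 143 = 11 · 13
max exponents: 3² · 11 · 13 = 1287

1287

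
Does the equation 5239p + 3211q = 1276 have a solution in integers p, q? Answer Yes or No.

By Bézout, 5239p + 3211q = 1276 has integer solutions iff gcd(5239, 3211) | 1276.
Euclid: 5239 = 1·3211 + 2028; 3211 = 1·2028 + 1183; 2028 = 1·1183 + 845; 1183 = 1·845 + 338; 845 = 2·338 + 169; 338 = 2·169 + 0. gcd = 169; 1276 mod 169 = 93. No.

No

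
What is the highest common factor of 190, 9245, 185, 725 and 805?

5

190 = 2 · 5 · 19; 9245 = 5 · 43²; 185 = 5 · 37; 725 = 5² · 29; 805 = 5 · 7 · 23
gcd takes min exponent of each prime: 5 = 5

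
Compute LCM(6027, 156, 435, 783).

6027 = 3 · 7² · 41; 156 = 2² · 3 · 13; 435 = 3 · 5 · 29; 783 = 3³ · 29
lcm takes max exponent of each prime: 2² · 3³ · 5 · 7² · 13 · 29 · 41 = 408992220

408992220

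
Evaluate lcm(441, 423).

20727

441 = 3² · 7²; 423 = 3² · 47
max exponents: 3² · 7² · 47 = 20727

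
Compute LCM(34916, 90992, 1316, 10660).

2116727332720

34916 = 2² · 7 · 29 · 43; 90992 = 2⁴ · 11² · 47; 1316 = 2² · 7 · 47; 10660 = 2² · 5 · 13 · 41
lcm takes max exponent of each prime: 2⁴ · 5 · 7 · 11² · 13 · 29 · 41 · 43 · 47 = 2116727332720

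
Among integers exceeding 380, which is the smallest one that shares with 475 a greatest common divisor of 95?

475 = 95·5. Any a with gcd(a, 475) = 95 is a multiple of 95, say 95s, with s coprime to 5.
Need s > 380/95, so s ≥ 5. First s ≥ 5 with gcd(s, 5) = 1 is s = 6. Thus a = 95·6 = 570.

570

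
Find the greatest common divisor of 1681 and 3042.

1

1681 = 41²
3042 = 2 · 3² · 13²
Common: 1 = 1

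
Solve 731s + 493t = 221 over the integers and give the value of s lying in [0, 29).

Reduce mod 493: 731s ≡ 221 (mod 493). With g = gcd(731, 493) = 17 dividing 221, divide through: 43s ≡ 13 (mod 29).
Since gcd(43, 29) = 1, s ≡ 13·(43)⁻¹ ≡ 3 (mod 29). Smallest non-negative: 3.

3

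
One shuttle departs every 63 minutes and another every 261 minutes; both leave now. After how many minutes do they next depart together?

1827

gcd first: 261 = 4·63 + 9; 63 = 7·9 + 0 → gcd = 9
lcm = 63·261/gcd = 16443/9 = 1827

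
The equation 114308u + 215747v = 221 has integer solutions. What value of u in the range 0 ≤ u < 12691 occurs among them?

8986

Reduce mod 215747: 114308u ≡ 221 (mod 215747). With g = gcd(114308, 215747) = 17 dividing 221, divide through: 6724u ≡ 13 (mod 12691).
Since gcd(6724, 12691) = 1, u ≡ 13·(6724)⁻¹ ≡ 8986 (mod 12691). Smallest non-negative: 8986.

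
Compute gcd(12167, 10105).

12167 = 23³
10105 = 5 · 43 · 47
Common: 1 = 1

1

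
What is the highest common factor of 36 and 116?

Euclid: 116 = 3·36 + 8; 36 = 4·8 + 4; 8 = 2·4 + 0. Last nonzero remainder: 4.

4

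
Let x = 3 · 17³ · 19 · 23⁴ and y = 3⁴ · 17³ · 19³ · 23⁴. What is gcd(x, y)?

min exponent per shared prime: 3 · 17³ · 19 · 23⁴ = 78366953481

78366953481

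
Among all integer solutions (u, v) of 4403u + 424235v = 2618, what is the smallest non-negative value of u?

gcd(4403, 424235) = 119 (Euclid: 424235 = 96·4403 + 1547; 4403 = 2·1547 + 1309; 1547 = 1·1309 + 238; 1309 = 5·238 + 119; 238 = 2·119 + 0), and 119 | 2618.
Extended Euclid: 4403·(1638) + 424235·(-17) = 119. Scale by 22: u₀ = 36036.
General solution u = u₀ + 3565t; reducing mod 3565 gives u = 386 (and v = -4).

386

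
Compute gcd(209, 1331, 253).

209 = 11 · 19; 1331 = 11³; 253 = 11 · 23
gcd takes min exponent of each prime: 11 = 11

11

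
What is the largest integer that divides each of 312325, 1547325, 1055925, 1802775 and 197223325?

312325 = 5² · 13 · 31²; 1547325 = 3² · 5² · 13 · 23²; 1055925 = 3² · 5² · 13 · 19²; 1802775 = 3 · 5² · 13 · 43²; 197223325 = 5² · 13 · 19² · 41²
gcd takes min exponent of each prime: 5² · 13 = 325

325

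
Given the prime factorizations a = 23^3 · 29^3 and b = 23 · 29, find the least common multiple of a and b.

max exponent per prime: 23^3 · 29^3 = 296740963

296740963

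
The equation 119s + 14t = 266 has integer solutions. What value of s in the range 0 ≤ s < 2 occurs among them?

0

gcd(119, 14) = 7 (Euclid: 119 = 8·14 + 7; 14 = 2·7 + 0), and 7 | 266.
Extended Euclid: 119·(1) + 14·(-8) = 7. Scale by 38: s₀ = 38.
General solution s = s₀ + 2k; reducing mod 2 gives s = 0 (and t = 19).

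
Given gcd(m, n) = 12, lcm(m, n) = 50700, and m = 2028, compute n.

m·n = gcd·lcm = 12·50700 = 608400, so n = 608400/2028 = 300.

300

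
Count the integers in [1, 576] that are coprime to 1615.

Prime factors of 1615: 5, 17, 19. Count integers ≤ 576 divisible by none of them.
By inclusion–exclusion: 576 − ⌊576/5⌋ − ⌊576/17⌋ − ⌊576/19⌋ + ⌊576/85⌋ + ⌊576/95⌋ + ⌊576/323⌋ − ⌊576/1615⌋ = 411.

411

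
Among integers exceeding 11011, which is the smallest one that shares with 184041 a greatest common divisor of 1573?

12584

Multiples of 1573 above 11011: 1573·8, 1573·9, … . Need the cofactor coprime to 184041/1573 = 117.
Checking s = 8, 9, … the first with gcd(s, 117) = 1 is s = 8, giving 12584.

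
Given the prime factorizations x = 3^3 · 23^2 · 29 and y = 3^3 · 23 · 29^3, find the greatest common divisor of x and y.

18009

min exponent per shared prime: 3^3 · 23 · 29 = 18009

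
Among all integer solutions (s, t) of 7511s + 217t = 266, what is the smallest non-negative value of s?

2

gcd(7511, 217) = 7 (Euclid: 7511 = 34·217 + 133; 217 = 1·133 + 84; 133 = 1·84 + 49; 84 = 1·49 + 35; 49 = 1·35 + 14; 35 = 2·14 + 7; 14 = 2·7 + 0), and 7 | 266.
Extended Euclid: 7511·(-13) + 217·(450) = 7. Scale by 38: s₀ = -494.
General solution s = s₀ + 31k; reducing mod 31 gives s = 2 (and t = -68).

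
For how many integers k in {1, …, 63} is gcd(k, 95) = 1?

48

Prime factors of 95: 5, 19. Count integers ≤ 63 divisible by none of them.
By inclusion–exclusion: 63 − ⌊63/5⌋ − ⌊63/19⌋ + ⌊63/95⌋ = 48.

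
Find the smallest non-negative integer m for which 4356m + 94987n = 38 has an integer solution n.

gcd(4356, 94987) = 1 (Euclid: 94987 = 21·4356 + 3511; 4356 = 1·3511 + 845; 3511 = 4·845 + 131; 845 = 6·131 + 59; 131 = 2·59 + 13; 59 = 4·13 + 7; 13 = 1·7 + 6; 7 = 1·6 + 1; 6 = 6·1 + 0), and 1 | 38.
Extended Euclid: 4356·(14501) + 94987·(-665) = 1. Scale by 38: m₀ = 551038.
General solution m = m₀ + 94987t; reducing mod 94987 gives m = 76103 (and n = -3490).

76103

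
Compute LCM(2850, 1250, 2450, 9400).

2850 = 2 · 3 · 5² · 19; 1250 = 2 · 5⁴; 2450 = 2 · 5² · 7²; 9400 = 2³ · 5² · 47
lcm takes max exponent of each prime: 2³ · 3 · 5⁴ · 7² · 19 · 47 = 656355000

656355000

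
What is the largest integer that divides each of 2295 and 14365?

2295 = 3³ · 5 · 17
14365 = 5 · 13² · 17
Common: 5 · 17 = 85

85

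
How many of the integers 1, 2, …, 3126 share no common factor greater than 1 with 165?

1515

165 = 3·5·11. Inclusion–exclusion on these primes:
3126 − ⌊3126/3⌋ − ⌊3126/5⌋ − ⌊3126/11⌋ + ⌊3126/15⌋ + ⌊3126/33⌋ + ⌊3126/55⌋ − ⌊3126/165⌋ = 1515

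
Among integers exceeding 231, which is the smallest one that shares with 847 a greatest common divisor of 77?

Multiples of 77 above 231: 77·4, 77·5, … . Need the cofactor coprime to 847/77 = 11.
Checking s = 4, 5, … the first with gcd(s, 11) = 1 is s = 4, giving 308.

308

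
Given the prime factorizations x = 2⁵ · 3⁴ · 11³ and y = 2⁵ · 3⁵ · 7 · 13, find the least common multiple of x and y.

max exponent per prime: 2⁵ · 3⁵ · 7 · 11³ · 13 = 941836896

941836896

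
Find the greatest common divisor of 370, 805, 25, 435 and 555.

5

gcd(370, 805): 805 = 2·370 + 65; 370 = 5·65 + 45; 65 = 1·45 + 20; 45 = 2·20 + 5; 20 = 4·5 + 0 → 5
gcd(5, 25): 25 = 5·5 + 0 → 5
gcd(5, 435): 435 = 87·5 + 0 → 5
gcd(5, 555): 555 = 111·5 + 0 → 5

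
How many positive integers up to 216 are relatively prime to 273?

115

273 = 3·7·13. Inclusion–exclusion on these primes:
216 − ⌊216/3⌋ − ⌊216/7⌋ − ⌊216/13⌋ + ⌊216/21⌋ + ⌊216/39⌋ + ⌊216/91⌋ − ⌊216/273⌋ = 115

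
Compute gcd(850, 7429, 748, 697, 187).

850 = 2 · 5² · 17; 7429 = 17 · 19 · 23; 748 = 2² · 11 · 17; 697 = 17 · 41; 187 = 11 · 17
gcd takes min exponent of each prime: 17 = 17

17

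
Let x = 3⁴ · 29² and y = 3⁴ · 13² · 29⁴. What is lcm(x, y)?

9681969609

max exponent per prime: 3⁴ · 13² · 29⁴ = 9681969609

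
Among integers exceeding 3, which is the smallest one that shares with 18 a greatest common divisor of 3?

15

gcd(t, 18) = 3 forces 3 | t; write t = 3s. Then gcd(3s, 3·6) = 3·gcd(s, 6), so need gcd(s, 6) = 1.
3s > 3 gives s ≥ 2. The least s ≥ 2 coprime to 6 is 5, so t = 3·5 = 15.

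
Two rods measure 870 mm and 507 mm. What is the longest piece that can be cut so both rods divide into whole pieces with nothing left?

Euclid: 870 = 1·507 + 363; 507 = 1·363 + 144; 363 = 2·144 + 75; 144 = 1·75 + 69; 75 = 1·69 + 6; 69 = 11·6 + 3; 6 = 2·3 + 0. Last nonzero remainder: 3.

3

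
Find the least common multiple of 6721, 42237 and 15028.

6721 = 11 · 13 · 47; 42237 = 3² · 13 · 19²; 15028 = 2² · 13 · 17²
lcm takes max exponent of each prime: 2² · 3² · 11 · 13 · 17² · 19² · 47 = 25243027524

25243027524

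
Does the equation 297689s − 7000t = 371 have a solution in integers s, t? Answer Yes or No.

Yes

gcd(297689, 7000): 297689 = 42·7000 + 3689; 7000 = 1·3689 + 3311; 3689 = 1·3311 + 378; 3311 = 8·378 + 287; 378 = 1·287 + 91; 287 = 3·91 + 14; 91 = 6·14 + 7; 14 = 2·7 + 0 → 7
7 divides 371, so a solution exists.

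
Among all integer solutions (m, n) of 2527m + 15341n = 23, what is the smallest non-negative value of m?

12512

gcd(2527, 15341) = 1 (Euclid: 15341 = 6·2527 + 179; 2527 = 14·179 + 21; 179 = 8·21 + 11; 21 = 1·11 + 10; 11 = 1·10 + 1; 10 = 10·1 + 0), and 1 | 23.
Extended Euclid: 2527·(-1457) + 15341·(240) = 1. Scale by 23: m₀ = -33511.
General solution m = m₀ + 15341t; reducing mod 15341 gives m = 12512 (and n = -2061).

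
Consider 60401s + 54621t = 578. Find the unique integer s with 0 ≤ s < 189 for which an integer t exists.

Euclid: 60401 = 1·54621 + 5780; 54621 = 9·5780 + 2601; 5780 = 2·2601 + 578; 2601 = 4·578 + 289; 578 = 2·289 + 0 → gcd = 289; 578 = 289·2.
Back-substitution yields 60401·(-85) + 54621·(94) = 289, so one solution is s = -85·2 = -170, t = 94·2 = 188.
Solutions in s differ by 54621/289 = 189; the one in [0, 189) is -170 mod 189 = 19.

19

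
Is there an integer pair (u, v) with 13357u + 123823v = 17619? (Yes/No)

No

gcd(13357, 123823): 123823 = 9·13357 + 3610; 13357 = 3·3610 + 2527; 3610 = 1·2527 + 1083; 2527 = 2·1083 + 361; 1083 = 3·361 + 0 → 361
361 does not divide 17619, so a solution does not exist.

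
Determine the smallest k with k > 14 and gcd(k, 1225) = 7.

21

1225 = 7·175. Any k with gcd(k, 1225) = 7 is a multiple of 7, say 7s, with s coprime to 175.
Need s > 14/7, so s ≥ 3. First s ≥ 3 with gcd(s, 175) = 1 is s = 3. Thus k = 7·3 = 21.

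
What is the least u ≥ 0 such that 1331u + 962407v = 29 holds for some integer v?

Reduce mod 962407: 1331u ≡ 29 (mod 962407). With g = gcd(1331, 962407) = 1 dividing 29, divide through: 1331u ≡ 29 (mod 962407).
Since gcd(1331, 962407) = 1, u ≡ 29·(1331)⁻¹ ≡ 276213 (mod 962407). Smallest non-negative: 276213.

276213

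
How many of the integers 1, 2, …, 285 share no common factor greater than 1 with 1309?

210

1309 = 7·11·17. Inclusion–exclusion on these primes:
285 − ⌊285/7⌋ − ⌊285/11⌋ − ⌊285/17⌋ + ⌊285/77⌋ + ⌊285/119⌋ + ⌊285/187⌋ − ⌊285/1309⌋ = 210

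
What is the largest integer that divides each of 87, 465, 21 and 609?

3

gcd(87, 465): 465 = 5·87 + 30; 87 = 2·30 + 27; 30 = 1·27 + 3; 27 = 9·3 + 0 → 3
gcd(3, 21): 21 = 7·3 + 0 → 3
gcd(3, 609): 609 = 203·3 + 0 → 3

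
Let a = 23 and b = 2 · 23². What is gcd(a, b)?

min exponent per shared prime: 23 = 23

23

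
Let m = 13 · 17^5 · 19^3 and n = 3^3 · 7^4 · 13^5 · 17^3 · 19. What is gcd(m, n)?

1213511

min exponent per shared prime: 13 · 17^3 · 19 = 1213511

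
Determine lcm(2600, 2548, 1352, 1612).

51342200

2600 = 2³ · 5² · 13; 2548 = 2² · 7² · 13; 1352 = 2³ · 13²; 1612 = 2² · 13 · 31
lcm takes max exponent of each prime: 2³ · 5² · 7² · 13² · 31 = 51342200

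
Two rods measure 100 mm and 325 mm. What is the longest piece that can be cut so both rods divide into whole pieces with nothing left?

100 = 2² · 5²
325 = 5² · 13
Common: 5² = 25

25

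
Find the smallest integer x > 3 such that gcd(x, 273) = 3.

Multiples of 3 above 3: 3·2, 3·3, … . Need the cofactor coprime to 273/3 = 91.
Checking s = 2, 3, … the first with gcd(s, 91) = 1 is s = 2, giving 6.

6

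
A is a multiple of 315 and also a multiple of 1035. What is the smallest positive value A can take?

7245

315 = 3² · 5 · 7; 1035 = 3² · 5 · 23
max exponents: 3² · 5 · 7 · 23 = 7245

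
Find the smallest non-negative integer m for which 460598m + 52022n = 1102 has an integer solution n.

965

Euclid: 460598 = 8·52022 + 44422; 52022 = 1·44422 + 7600; 44422 = 5·7600 + 6422; 7600 = 1·6422 + 1178; 6422 = 5·1178 + 532; 1178 = 2·532 + 114; 532 = 4·114 + 76; 114 = 1·76 + 38; 76 = 2·38 + 0 → gcd = 38; 1102 = 38·29.
Back-substitution yields 460598·(-486) + 52022·(4303) = 38, so one solution is m = -486·29 = -14094, n = 4303·29 = 124787.
Solutions in m differ by 52022/38 = 1369; the one in [0, 1369) is -14094 mod 1369 = 965.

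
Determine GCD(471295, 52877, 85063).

gcd(471295, 52877): 471295 = 8·52877 + 48279; 52877 = 1·48279 + 4598; 48279 = 10·4598 + 2299; 4598 = 2·2299 + 0 → 2299
gcd(2299, 85063): 85063 = 37·2299 + 0 → 2299

2299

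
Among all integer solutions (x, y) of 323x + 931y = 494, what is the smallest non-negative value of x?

gcd(323, 931) = 19 (Euclid: 931 = 2·323 + 285; 323 = 1·285 + 38; 285 = 7·38 + 19; 38 = 2·19 + 0), and 19 | 494.
Extended Euclid: 323·(-23) + 931·(8) = 19. Scale by 26: x₀ = -598.
General solution x = x₀ + 49t; reducing mod 49 gives x = 39 (and y = -13).

39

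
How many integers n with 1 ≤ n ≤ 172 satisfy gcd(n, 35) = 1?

35 = 5·7. Inclusion–exclusion on these primes:
172 − ⌊172/5⌋ − ⌊172/7⌋ + ⌊172/35⌋ = 118

118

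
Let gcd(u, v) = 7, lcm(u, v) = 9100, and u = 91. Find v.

700

Using uv = gcd(u,v)·lcm(u,v) = 7·9100 = 63700, we get v = 63700/91 = 700.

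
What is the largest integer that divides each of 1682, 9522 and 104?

1682 = 2 · 29²; 9522 = 2 · 3² · 23²; 104 = 2³ · 13
gcd takes min exponent of each prime: 2 = 2

2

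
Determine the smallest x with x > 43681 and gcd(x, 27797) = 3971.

47652

Multiples of 3971 above 43681: 3971·12, 3971·13, … . Need the cofactor coprime to 27797/3971 = 7.
Checking s = 12, 13, … the first with gcd(s, 7) = 1 is s = 12, giving 47652.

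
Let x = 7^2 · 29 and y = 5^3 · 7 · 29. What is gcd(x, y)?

min exponent per shared prime: 7 · 29 = 203

203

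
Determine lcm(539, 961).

517979

gcd first: 961 = 1·539 + 422; 539 = 1·422 + 117; 422 = 3·117 + 71; 117 = 1·71 + 46; 71 = 1·46 + 25; 46 = 1·25 + 21; 25 = 1·21 + 4; 21 = 5·4 + 1; 4 = 4·1 + 0 → gcd = 1
lcm = 539·961/gcd = 517979/1 = 517979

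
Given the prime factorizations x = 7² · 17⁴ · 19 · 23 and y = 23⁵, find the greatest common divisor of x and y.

min exponent per shared prime: 23 = 23

23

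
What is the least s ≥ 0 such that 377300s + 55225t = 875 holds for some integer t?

Reduce mod 55225: 377300s ≡ 875 (mod 55225). With g = gcd(377300, 55225) = 25 dividing 875, divide through: 15092s ≡ 35 (mod 2209).
Since gcd(15092, 2209) = 1, s ≡ 35·(15092)⁻¹ ≡ 1417 (mod 2209). Smallest non-negative: 1417.

1417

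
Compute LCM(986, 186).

986 = 2 · 17 · 29; 186 = 2 · 3 · 31
max exponents: 2 · 3 · 17 · 29 · 31 = 91698

91698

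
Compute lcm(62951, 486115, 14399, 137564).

35969789700460

lcm(62951, 486115) = 62951·486115/gcd = 30601425365/119 = 257154835
lcm(257154835, 14399) = 257154835·14399/gcd = 3702772469165/119 = 31115735035
lcm(31115735035, 137564) = 31115735035·137564/gcd = 4280404974354740/119 = 35969789700460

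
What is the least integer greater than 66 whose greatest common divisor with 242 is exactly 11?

gcd(k, 242) = 11 forces 11 | k; write k = 11s. Then gcd(11s, 11·22) = 11·gcd(s, 22), so need gcd(s, 22) = 1.
11s > 66 gives s ≥ 7. The least s ≥ 7 coprime to 22 is 7, so k = 11·7 = 77.

77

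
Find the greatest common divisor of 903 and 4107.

3

Euclid: 4107 = 4·903 + 495; 903 = 1·495 + 408; 495 = 1·408 + 87; 408 = 4·87 + 60; 87 = 1·60 + 27; 60 = 2·27 + 6; 27 = 4·6 + 3; 6 = 2·3 + 0. Last nonzero remainder: 3.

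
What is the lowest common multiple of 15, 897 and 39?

15 = 3 · 5; 897 = 3 · 13 · 23; 39 = 3 · 13
lcm takes max exponent of each prime: 3 · 5 · 13 · 23 = 4485

4485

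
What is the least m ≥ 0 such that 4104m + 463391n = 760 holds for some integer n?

gcd(4104, 463391) = 19 (Euclid: 463391 = 112·4104 + 3743; 4104 = 1·3743 + 361; 3743 = 10·361 + 133; 361 = 2·133 + 95; 133 = 1·95 + 38; 95 = 2·38 + 19; 38 = 2·19 + 0), and 19 | 760.
Extended Euclid: 4104·(10275) + 463391·(-91) = 19. Scale by 40: m₀ = 411000.
General solution m = m₀ + 24389t; reducing mod 24389 gives m = 20776 (and n = -184).

20776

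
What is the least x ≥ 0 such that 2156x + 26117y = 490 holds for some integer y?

509

Reduce mod 26117: 2156x ≡ 490 (mod 26117). With g = gcd(2156, 26117) = 49 dividing 490, divide through: 44x ≡ 10 (mod 533).
Since gcd(44, 533) = 1, x ≡ 10·(44)⁻¹ ≡ 509 (mod 533). Smallest non-negative: 509.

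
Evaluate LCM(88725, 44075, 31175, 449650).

lcm(88725, 44075) = 88725·44075/gcd = 3910554375/25 = 156422175
lcm(156422175, 31175) = 156422175·31175/gcd = 4876461305625/1075 = 4536243075
lcm(4536243075, 449650) = 4536243075·449650/gcd = 2039721698673750/25 = 81588867946950

81588867946950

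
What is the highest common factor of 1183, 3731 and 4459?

gcd(1183, 3731): 3731 = 3·1183 + 182; 1183 = 6·182 + 91; 182 = 2·91 + 0 → 91
gcd(91, 4459): 4459 = 49·91 + 0 → 91

91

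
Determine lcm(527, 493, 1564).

1406036

527 = 17 · 31; 493 = 17 · 29; 1564 = 2² · 17 · 23
lcm takes max exponent of each prime: 2² · 17 · 23 · 29 · 31 = 1406036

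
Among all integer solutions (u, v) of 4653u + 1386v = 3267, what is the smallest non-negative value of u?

1

Reduce mod 1386: 4653u ≡ 3267 (mod 1386). With g = gcd(4653, 1386) = 99 dividing 3267, divide through: 47u ≡ 33 (mod 14).
Since gcd(47, 14) = 1, u ≡ 33·(47)⁻¹ ≡ 1 (mod 14). Smallest non-negative: 1.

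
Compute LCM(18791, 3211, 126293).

917771231

18791 = 19 · 23 · 43; 3211 = 13² · 19; 126293 = 17² · 19 · 23
lcm takes max exponent of each prime: 13² · 17² · 19 · 23 · 43 = 917771231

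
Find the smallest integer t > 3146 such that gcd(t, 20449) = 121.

3267

Multiples of 121 above 3146: 121·27, 121·28, … . Need the cofactor coprime to 20449/121 = 169.
Checking s = 27, 28, … the first with gcd(s, 169) = 1 is s = 27, giving 3267.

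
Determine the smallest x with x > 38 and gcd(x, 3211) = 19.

3211 = 19·169. Any x with gcd(x, 3211) = 19 is a multiple of 19, say 19s, with s coprime to 169.
Need s > 38/19, so s ≥ 3. First s ≥ 3 with gcd(s, 169) = 1 is s = 3. Thus x = 19·3 = 57.

57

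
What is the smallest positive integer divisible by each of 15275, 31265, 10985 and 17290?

15275 = 5² · 13 · 47; 31265 = 5 · 13² · 37; 10985 = 5 · 13³; 17290 = 2 · 5 · 7 · 13 · 19
lcm takes max exponent of each prime: 2 · 5² · 7 · 13³ · 19 · 37 · 47 = 25406876950

25406876950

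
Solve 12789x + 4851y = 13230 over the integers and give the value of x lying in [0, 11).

gcd(12789, 4851) = 441 (Euclid: 12789 = 2·4851 + 3087; 4851 = 1·3087 + 1764; 3087 = 1·1764 + 1323; 1764 = 1·1323 + 441; 1323 = 3·441 + 0), and 441 | 13230.
Extended Euclid: 12789·(-3) + 4851·(8) = 441. Scale by 30: x₀ = -90.
General solution x = x₀ + 11t; reducing mod 11 gives x = 9 (and y = -21).

9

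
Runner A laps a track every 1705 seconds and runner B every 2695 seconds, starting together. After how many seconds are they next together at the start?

83545

gcd first: 2695 = 1·1705 + 990; 1705 = 1·990 + 715; 990 = 1·715 + 275; 715 = 2·275 + 165; 275 = 1·165 + 110; 165 = 1·110 + 55; 110 = 2·55 + 0 → gcd = 55
lcm = 1705·2695/gcd = 4594975/55 = 83545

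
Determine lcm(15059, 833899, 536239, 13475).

15059 = 11 · 37²; 833899 = 11 · 41 · 43²; 536239 = 11 · 29 · 41²; 13475 = 5² · 7² · 11
lcm takes max exponent of each prime: 5² · 7² · 11 · 29 · 37² · 41² · 43² = 1662780200394775

1662780200394775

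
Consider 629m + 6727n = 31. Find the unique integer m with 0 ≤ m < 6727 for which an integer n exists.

2139

Reduce mod 6727: 629m ≡ 31 (mod 6727). With g = gcd(629, 6727) = 1 dividing 31, divide through: 629m ≡ 31 (mod 6727).
Since gcd(629, 6727) = 1, m ≡ 31·(629)⁻¹ ≡ 2139 (mod 6727). Smallest non-negative: 2139.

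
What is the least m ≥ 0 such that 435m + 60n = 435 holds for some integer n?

Euclid: 435 = 7·60 + 15; 60 = 4·15 + 0 → gcd = 15; 435 = 15·29.
Back-substitution yields 435·(1) + 60·(-7) = 15, so one solution is m = 1·29 = 29, n = -7·29 = -203.
Solutions in m differ by 60/15 = 4; the one in [0, 4) is 29 mod 4 = 1.

1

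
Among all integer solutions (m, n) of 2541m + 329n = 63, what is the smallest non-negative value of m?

21

gcd(2541, 329) = 7 (Euclid: 2541 = 7·329 + 238; 329 = 1·238 + 91; 238 = 2·91 + 56; 91 = 1·56 + 35; 56 = 1·35 + 21; 35 = 1·21 + 14; 21 = 1·14 + 7; 14 = 2·7 + 0), and 7 | 63.
Extended Euclid: 2541·(18) + 329·(-139) = 7. Scale by 9: m₀ = 162.
General solution m = m₀ + 47t; reducing mod 47 gives m = 21 (and n = -162).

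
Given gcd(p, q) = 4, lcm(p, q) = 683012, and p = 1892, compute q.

p·q = gcd·lcm = 4·683012 = 2732048, so q = 2732048/1892 = 1444.

1444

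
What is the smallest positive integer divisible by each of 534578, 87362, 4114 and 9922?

lcm(534578, 87362) = 534578·87362/gcd = 46701803236/242 = 192982658
lcm(192982658, 4114) = 192982658·4114/gcd = 793930655012/242 = 3280705186
lcm(3280705186, 9922) = 3280705186·9922/gcd = 32551156855492/242 = 134508912626

134508912626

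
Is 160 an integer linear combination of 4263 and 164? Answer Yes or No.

By Bézout, 4263p + 164q = 160 has integer solutions iff gcd(4263, 164) | 160.
Euclid: 4263 = 25·164 + 163; 164 = 1·163 + 1; 163 = 163·1 + 0. gcd = 1; 160 mod 1 = 0. Yes.

Yes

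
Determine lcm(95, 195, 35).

25935

lcm(95, 195) = 95·195/gcd = 18525/5 = 3705
lcm(3705, 35) = 3705·35/gcd = 129675/5 = 25935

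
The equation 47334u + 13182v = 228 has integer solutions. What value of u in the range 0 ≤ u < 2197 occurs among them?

gcd(47334, 13182) = 6 (Euclid: 47334 = 3·13182 + 7788; 13182 = 1·7788 + 5394; 7788 = 1·5394 + 2394; 5394 = 2·2394 + 606; 2394 = 3·606 + 576; 606 = 1·576 + 30; 576 = 19·30 + 6; 30 = 5·6 + 0), and 6 | 228.
Extended Euclid: 47334·(435) + 13182·(-1562) = 6. Scale by 38: u₀ = 16530.
General solution u = u₀ + 2197t; reducing mod 2197 gives u = 1151 (and v = -4133).

1151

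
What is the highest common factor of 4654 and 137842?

2

4654 = 2 · 13 · 179
137842 = 2 · 41³
Common: 2 = 2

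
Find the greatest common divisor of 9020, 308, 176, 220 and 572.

44

9020 = 2² · 5 · 11 · 41; 308 = 2² · 7 · 11; 176 = 2⁴ · 11; 220 = 2² · 5 · 11; 572 = 2² · 11 · 13
gcd takes min exponent of each prime: 2² · 11 = 44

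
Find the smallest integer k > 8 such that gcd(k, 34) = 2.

10

Multiples of 2 above 8: 2·5, 2·6, … . Need the cofactor coprime to 34/2 = 17.
Checking s = 5, 6, … the first with gcd(s, 17) = 1 is s = 5, giving 10.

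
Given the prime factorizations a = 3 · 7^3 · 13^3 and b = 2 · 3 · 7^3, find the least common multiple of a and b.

max exponent per prime: 2 · 3 · 7^3 · 13^3 = 4521426

4521426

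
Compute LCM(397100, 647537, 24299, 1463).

361464413179100

397100 = 2² · 5² · 11 · 19²; 647537 = 11 · 37² · 43; 24299 = 11 · 47²; 1463 = 7 · 11 · 19
lcm takes max exponent of each prime: 2² · 5² · 7 · 11 · 19² · 37² · 43 · 47² = 361464413179100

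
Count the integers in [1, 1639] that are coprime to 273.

865

Prime factors of 273: 3, 7, 13. Count integers ≤ 1639 divisible by none of them.
By inclusion–exclusion: 1639 − ⌊1639/3⌋ − ⌊1639/7⌋ − ⌊1639/13⌋ + ⌊1639/21⌋ + ⌊1639/39⌋ + ⌊1639/91⌋ − ⌊1639/273⌋ = 865.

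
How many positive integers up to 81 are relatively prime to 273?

42

273 = 3·7·13. Inclusion–exclusion on these primes:
81 − ⌊81/3⌋ − ⌊81/7⌋ − ⌊81/13⌋ + ⌊81/21⌋ + ⌊81/39⌋ + ⌊81/91⌋ − ⌊81/273⌋ = 42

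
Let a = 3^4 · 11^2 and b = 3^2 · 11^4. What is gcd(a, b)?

1089

min exponent per shared prime: 3^2 · 11^2 = 1089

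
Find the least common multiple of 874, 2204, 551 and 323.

861764

874 = 2 · 19 · 23; 2204 = 2² · 19 · 29; 551 = 19 · 29; 323 = 17 · 19
lcm takes max exponent of each prime: 2² · 17 · 19 · 23 · 29 = 861764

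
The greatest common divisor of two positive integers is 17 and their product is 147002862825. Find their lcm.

8647227225

Since gcd(a,b)·lcm(a,b) = ab, lcm = 147002862825/17 = 8647227225.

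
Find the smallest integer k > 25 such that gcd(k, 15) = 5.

35

gcd(k, 15) = 5 forces 5 | k; write k = 5s. Then gcd(5s, 5·3) = 5·gcd(s, 3), so need gcd(s, 3) = 1.
5s > 25 gives s ≥ 6. The least s ≥ 6 coprime to 3 is 7, so k = 5·7 = 35.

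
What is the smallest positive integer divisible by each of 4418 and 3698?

8168882

gcd first: 4418 = 1·3698 + 720; 3698 = 5·720 + 98; 720 = 7·98 + 34; 98 = 2·34 + 30; 34 = 1·30 + 4; 30 = 7·4 + 2; 4 = 2·2 + 0 → gcd = 2
lcm = 4418·3698/gcd = 16337764/2 = 8168882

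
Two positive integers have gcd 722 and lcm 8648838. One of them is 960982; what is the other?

6498

Using mn = gcd(m,n)·lcm(m,n) = 722·8648838 = 6244461036, we get n = 6244461036/960982 = 6498.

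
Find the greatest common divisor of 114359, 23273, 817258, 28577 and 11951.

17

114359 = 7 · 17 · 31²; 23273 = 17 · 37²; 817258 = 2 · 13 · 17 · 43²; 28577 = 17 · 41²; 11951 = 17 · 19 · 37
gcd takes min exponent of each prime: 17 = 17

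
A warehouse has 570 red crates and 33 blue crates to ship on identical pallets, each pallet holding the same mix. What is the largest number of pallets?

3

570 = 2 · 3 · 5 · 19
33 = 3 · 11
Common: 3 = 3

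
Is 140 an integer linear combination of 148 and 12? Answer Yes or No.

Yes

By Bézout, 148m − 12n = 140 has integer solutions iff gcd(148, 12) | 140.
Euclid: 148 = 12·12 + 4; 12 = 3·4 + 0. gcd = 4; 140 mod 4 = 0. Yes.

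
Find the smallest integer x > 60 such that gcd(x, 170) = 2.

gcd(x, 170) = 2 forces 2 | x; write x = 2s. Then gcd(2s, 2·85) = 2·gcd(s, 85), so need gcd(s, 85) = 1.
2s > 60 gives s ≥ 31. The least s ≥ 31 coprime to 85 is 31, so x = 2·31 = 62.

62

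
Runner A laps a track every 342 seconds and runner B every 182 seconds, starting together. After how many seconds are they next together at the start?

31122

342 = 2 · 3² · 19; 182 = 2 · 7 · 13
max exponents: 2 · 3² · 7 · 13 · 19 = 31122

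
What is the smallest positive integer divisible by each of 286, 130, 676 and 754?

1078220

lcm(286, 130) = 286·130/gcd = 37180/26 = 1430
lcm(1430, 676) = 1430·676/gcd = 966680/26 = 37180
lcm(37180, 754) = 37180·754/gcd = 28033720/26 = 1078220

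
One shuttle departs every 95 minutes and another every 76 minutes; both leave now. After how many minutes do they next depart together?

380

gcd first: 95 = 1·76 + 19; 76 = 4·19 + 0 → gcd = 19
lcm = 95·76/gcd = 7220/19 = 380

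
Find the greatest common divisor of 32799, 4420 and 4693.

32799 = 3 · 13 · 29²; 4420 = 2² · 5 · 13 · 17; 4693 = 13 · 19²
gcd takes min exponent of each prime: 13 = 13

13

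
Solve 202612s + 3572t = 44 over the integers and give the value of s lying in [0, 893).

198

Reduce mod 3572: 202612s ≡ 44 (mod 3572). With g = gcd(202612, 3572) = 4 dividing 44, divide through: 50653s ≡ 11 (mod 893).
Since gcd(50653, 893) = 1, s ≡ 11·(50653)⁻¹ ≡ 198 (mod 893). Smallest non-negative: 198.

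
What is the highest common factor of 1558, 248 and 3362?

2

1558 = 2 · 19 · 41; 248 = 2³ · 31; 3362 = 2 · 41²
gcd takes min exponent of each prime: 2 = 2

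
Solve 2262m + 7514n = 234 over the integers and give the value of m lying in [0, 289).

30

Reduce mod 7514: 2262m ≡ 234 (mod 7514). With g = gcd(2262, 7514) = 26 dividing 234, divide through: 87m ≡ 9 (mod 289).
Since gcd(87, 289) = 1, m ≡ 9·(87)⁻¹ ≡ 30 (mod 289). Smallest non-negative: 30.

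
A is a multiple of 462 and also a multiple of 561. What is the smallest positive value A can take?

7854

gcd first: 561 = 1·462 + 99; 462 = 4·99 + 66; 99 = 1·66 + 33; 66 = 2·33 + 0 → gcd = 33
lcm = 462·561/gcd = 259182/33 = 7854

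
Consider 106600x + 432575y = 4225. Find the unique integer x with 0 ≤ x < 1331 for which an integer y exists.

Euclid: 432575 = 4·106600 + 6175; 106600 = 17·6175 + 1625; 6175 = 3·1625 + 1300; 1625 = 1·1300 + 325; 1300 = 4·325 + 0 → gcd = 325; 4225 = 325·13.
Back-substitution yields 106600·(280) + 432575·(-69) = 325, so one solution is x = 280·13 = 3640, y = -69·13 = -897.
Solutions in x differ by 432575/325 = 1331; the one in [0, 1331) is 3640 mod 1331 = 978.

978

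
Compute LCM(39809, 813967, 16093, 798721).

685440796733

39809 = 7 · 11² · 47; 813967 = 7 · 11² · 31²; 16093 = 7 · 11² · 19; 798721 = 7 · 11² · 23 · 41
lcm takes max exponent of each prime: 7 · 11² · 19 · 23 · 31² · 41 · 47 = 685440796733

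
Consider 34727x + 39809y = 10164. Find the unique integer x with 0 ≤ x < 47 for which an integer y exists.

gcd(34727, 39809) = 847 (Euclid: 39809 = 1·34727 + 5082; 34727 = 6·5082 + 4235; 5082 = 1·4235 + 847; 4235 = 5·847 + 0), and 847 | 10164.
Extended Euclid: 34727·(-8) + 39809·(7) = 847. Scale by 12: x₀ = -96.
General solution x = x₀ + 47t; reducing mod 47 gives x = 45 (and y = -39).

45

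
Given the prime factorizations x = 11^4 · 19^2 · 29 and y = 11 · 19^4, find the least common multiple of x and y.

max exponent per prime: 11^4 · 19^4 · 29 = 55332863069

55332863069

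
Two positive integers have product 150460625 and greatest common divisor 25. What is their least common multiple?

6018425

For any two positive integers, gcd × lcm equals their product. Hence lcm = 150460625 / 25 = 6018425.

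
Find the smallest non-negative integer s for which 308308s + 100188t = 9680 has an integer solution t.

Reduce mod 100188: 308308s ≡ 9680 (mod 100188). With g = gcd(308308, 100188) = 484 dividing 9680, divide through: 637s ≡ 20 (mod 207).
Since gcd(637, 207) = 1, s ≡ 20·(637)⁻¹ ≡ 53 (mod 207). Smallest non-negative: 53.

53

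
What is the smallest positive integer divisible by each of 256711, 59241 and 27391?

33115719

256711 = 7² · 13² · 31; 59241 = 3 · 7² · 13 · 31; 27391 = 7² · 13 · 43
lcm takes max exponent of each prime: 3 · 7² · 13² · 31 · 43 = 33115719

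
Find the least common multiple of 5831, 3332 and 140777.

3941756

5831 = 7³ · 17; 3332 = 2² · 7² · 17; 140777 = 7² · 13² · 17
lcm takes max exponent of each prime: 2² · 7³ · 13² · 17 = 3941756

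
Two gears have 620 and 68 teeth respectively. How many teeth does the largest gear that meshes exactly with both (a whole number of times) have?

4

Euclid: 620 = 9·68 + 8; 68 = 8·8 + 4; 8 = 2·4 + 0. Last nonzero remainder: 4.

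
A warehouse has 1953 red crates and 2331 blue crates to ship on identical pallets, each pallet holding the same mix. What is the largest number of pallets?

63

1953 = 3² · 7 · 31
2331 = 3² · 7 · 37
Common: 3² · 7 = 63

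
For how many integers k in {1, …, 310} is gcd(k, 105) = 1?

141

Prime factors of 105: 3, 5, 7. Count integers ≤ 310 divisible by none of them.
By inclusion–exclusion: 310 − ⌊310/3⌋ − ⌊310/5⌋ − ⌊310/7⌋ + ⌊310/15⌋ + ⌊310/21⌋ + ⌊310/35⌋ − ⌊310/105⌋ = 141.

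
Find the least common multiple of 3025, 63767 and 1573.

20724275

3025 = 5² · 11²; 63767 = 11² · 17 · 31; 1573 = 11² · 13
lcm takes max exponent of each prime: 5² · 11² · 13 · 17 · 31 = 20724275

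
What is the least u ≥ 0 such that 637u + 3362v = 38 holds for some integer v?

Euclid: 3362 = 5·637 + 177; 637 = 3·177 + 106; 177 = 1·106 + 71; 106 = 1·71 + 35; 71 = 2·35 + 1; 35 = 35·1 + 0 → gcd = 1; 38 = 1·38.
Back-substitution yields 637·(-95) + 3362·(18) = 1, so one solution is u = -95·38 = -3610, v = 18·38 = 684.
Solutions in u differ by 3362/1 = 3362; the one in [0, 3362) is -3610 mod 3362 = 3114.

3114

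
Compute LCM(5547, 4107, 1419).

5547 = 3 · 43²; 4107 = 3 · 37²; 1419 = 3 · 11 · 43
lcm takes max exponent of each prime: 3 · 11 · 37² · 43² = 83532273

83532273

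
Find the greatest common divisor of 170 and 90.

170 = 2 · 5 · 17
90 = 2 · 3² · 5
Common: 2 · 5 = 10

10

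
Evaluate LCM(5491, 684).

197676

gcd first: 5491 = 8·684 + 19; 684 = 36·19 + 0 → gcd = 19
lcm = 5491·684/gcd = 3755844/19 = 197676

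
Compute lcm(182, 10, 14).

910

182 = 2 · 7 · 13; 10 = 2 · 5; 14 = 2 · 7
lcm takes max exponent of each prime: 2 · 5 · 7 · 13 = 910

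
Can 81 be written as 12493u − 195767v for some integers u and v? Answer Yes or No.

No

gcd(12493, 195767): 195767 = 15·12493 + 8372; 12493 = 1·8372 + 4121; 8372 = 2·4121 + 130; 4121 = 31·130 + 91; 130 = 1·91 + 39; 91 = 2·39 + 13; 39 = 3·13 + 0 → 13
13 does not divide 81, so a solution does not exist.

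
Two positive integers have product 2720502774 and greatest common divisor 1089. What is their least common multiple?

gcd·lcm = product, so lcm = 2720502774/1089 = 2498166.

2498166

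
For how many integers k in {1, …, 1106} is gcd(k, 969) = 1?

657

Prime factors of 969: 3, 17, 19. Count integers ≤ 1106 divisible by none of them.
By inclusion–exclusion: 1106 − ⌊1106/3⌋ − ⌊1106/17⌋ − ⌊1106/19⌋ + ⌊1106/51⌋ + ⌊1106/57⌋ + ⌊1106/323⌋ − ⌊1106/969⌋ = 657.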